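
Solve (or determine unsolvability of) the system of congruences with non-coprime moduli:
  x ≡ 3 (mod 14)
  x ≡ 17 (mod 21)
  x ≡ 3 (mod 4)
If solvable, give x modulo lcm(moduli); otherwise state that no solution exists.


Moduli 14, 21, 4 are not pairwise coprime, so CRT works modulo lcm(m_i) when all pairwise compatibility conditions hold.
Pairwise compatibility: gcd(m_i, m_j) must divide a_i - a_j for every pair.
Merge one congruence at a time:
  Start: x ≡ 3 (mod 14).
  Combine with x ≡ 17 (mod 21): gcd(14, 21) = 7; 17 - 3 = 14, which IS divisible by 7, so compatible.
    Write x = 3 + 14·t and substitute into x ≡ 17 (mod 21): 14·t ≡ 17 − 3 = 14 (mod 21).
    Divide the congruence (and modulus) by g = 7: 2·t ≡ 2 (mod 3).
    The inverse of 2 mod 3 is 2 (since 2·2 = 4 = 1·3 + 1), so t ≡ 2·2 = 4 ≡ 1 (mod 3).
    Then x = 3 + 14·1 = 17, valid modulo lcm(14, 21) = 42: x ≡ 17 (mod 42).
  Combine with x ≡ 3 (mod 4): gcd(42, 4) = 2; 3 - 17 = -14, which IS divisible by 2, so compatible.
    Write x = 17 + 42·t and substitute into x ≡ 3 (mod 4): 42·t ≡ 3 − 17 = -14 (mod 4).
    Divide the congruence (and modulus) by g = 2: 21·t ≡ -7 (mod 2).
    Reduce coefficients mod 2: 1·t ≡ 1 (mod 2).
    So t ≡ 1 (mod 2).
    Then x = 17 + 42·1 = 59, valid modulo lcm(42, 4) = 84: x ≡ 59 (mod 84).
Verify: 59 mod 14 = 3, 59 mod 21 = 17, 59 mod 4 = 3.

x ≡ 59 (mod 84).


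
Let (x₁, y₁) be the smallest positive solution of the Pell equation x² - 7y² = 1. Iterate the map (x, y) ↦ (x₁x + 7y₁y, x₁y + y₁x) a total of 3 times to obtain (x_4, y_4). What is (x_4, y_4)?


Step 1: Find the fundamental solution (x₁, y₁) of x² - 7y² = 1.
  Expand √7 as a continued fraction. a₀ = ⌊√7⌋ = 2; iterate m_{k+1} = d_k·a_k − m_k, d_{k+1} = (7 − m_{k+1}²)/d_k, a_{k+1} = ⌊(a₀ + m_{k+1})/d_{k+1}⌋ (starting m₀ = 0, d₀ = 1), with convergents p_k = a_k·p_{k-1} + p_{k-2}, q_k = a_k·q_{k-1} + q_{k-2} (p₋₁ = 1, q₋₁ = 0):
  k = 0: a₀ = 2; p₀/q₀ = 2/1; p₀² − 7·q₀² = 4 − 7 = -3.
  k = 1: m = 2, d = 3, a = ⌊(2 + 2)/3⌋ = 1; p/q = (1·2 + 1)/(1·1 + 0) = 3/1; p² − 7·q² = 9 − 7 = 2.
  k = 2: m = 1, d = 2, a = ⌊(2 + 1)/2⌋ = 1; p/q = (1·3 + 2)/(1·1 + 1) = 5/2; p² − 7·q² = 25 − 28 = -3.
  k = 3: m = 1, d = 3, a = ⌊(2 + 1)/3⌋ = 1; p/q = (1·5 + 3)/(1·2 + 1) = 8/3; p² − 7·q² = 64 − 63 = 1.
  The first convergent with p² − 7·q² = 1 gives the fundamental solution (x₁, y₁) = (8, 3).
Step 2: Apply the recurrence (x_{n+1}, y_{n+1}) = (x₁x_n + 7y₁y_n, x₁y_n + y₁x_n) repeatedly.
  From (x_1, y_1) = (8, 3): x_2 = 8·8 + 7·3·3 = 127; y_2 = 8·3 + 3·8 = 48.
  From (x_2, y_2) = (127, 48): x_3 = 8·127 + 7·3·48 = 2024; y_3 = 8·48 + 3·127 = 765.
  From (x_3, y_3) = (2024, 765): x_4 = 8·2024 + 7·3·765 = 32257; y_4 = 8·765 + 3·2024 = 12192.
Step 3: Verify x_4² - 7·y_4² = 1040514049 - 1040514048 = 1 (should be 1). ✓

(x_1, y_1) = (8, 3); (x_4, y_4) = (32257, 12192).


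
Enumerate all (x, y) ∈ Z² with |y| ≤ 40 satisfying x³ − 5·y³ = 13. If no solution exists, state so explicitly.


The equation is x³ - 5y³ = 13. For fixed y, x³ = 5·y³ + 13, so a solution requires the RHS to be a perfect cube.
Strategy: iterate y from -40 to 40, compute RHS = 5·y³ + 13, and check whether it is a (positive or negative) perfect cube.
Check small values of y:
  y = 0: RHS = 13 is not a perfect cube.
  y = 1: RHS = 18 is not a perfect cube.
  y = -1: RHS = 8 = (2)³ ⇒ x = 2 works.
  y = 2: RHS = 53 is not a perfect cube.
  y = -2: RHS = -27 = (-3)³ ⇒ x = -3 works.
  y = 3: RHS = 148 is not a perfect cube.
  y = -3: RHS = -122 is not a perfect cube.
Continuing, at y = 7: RHS = 1728 = (12)³ ⇒ x = 12 works.
Searching the remaining y in |y| ≤ 40 finds no further solutions.
Collected solutions: (2, -1), (-3, -2), (12, 7).

Solutions (with |y| ≤ 40): (2, -1), (-3, -2), (12, 7).


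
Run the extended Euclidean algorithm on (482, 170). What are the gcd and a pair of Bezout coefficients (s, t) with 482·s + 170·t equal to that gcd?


Euclidean algorithm on (482, 170) — divide until remainder is 0:
  482 = 2 · 170 + 142
  170 = 1 · 142 + 28
  142 = 5 · 28 + 2
  28 = 14 · 2 + 0
gcd(482, 170) = 2.
Track Bezout coefficients alongside the remainders: start with r₀ = 482 = a·1 + b·0 (s = 1, t = 0) and r₁ = 170 = a·0 + b·1 (s = 0, t = 1); each new remainder r_{k+1} = r_{k-1} − q_k·r_k inherits s_{k+1} = s_{k-1} − q_k·s_k, t_{k+1} = t_{k-1} − q_k·t_k, so r_k = a·s_k + b·t_k at every step:
  q = 2: r = 142, s = 1 − 2·0 = 1, t = 0 − 2·1 = -2  (check: 482·1 + 170·(-2) = 142)
  q = 1: r = 28, s = 0 − 1·1 = -1, t = 1 − 1·(-2) = 3  (check: 482·(-1) + 170·3 = 28)
  q = 5: r = 2, s = 1 − 5·(-1) = 6, t = -2 − 5·3 = -17  (check: 482·6 + 170·(-17) = 2)
The row with r = 2 (the gcd) gives the Bezout coefficients s = 6, t = -17.
Result: 482 · (6) + 170 · (-17) = 2.

gcd(482, 170) = 2; s = 6, t = -17 (check: 482·6 + 170·(-17) = 2).


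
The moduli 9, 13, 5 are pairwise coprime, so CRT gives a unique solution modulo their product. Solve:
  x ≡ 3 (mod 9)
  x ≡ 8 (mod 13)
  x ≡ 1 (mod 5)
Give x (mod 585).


Moduli 9, 13, 5 are pairwise coprime; by CRT there is a unique solution modulo M = 9 · 13 · 5 = 585.
Solve pairwise, accumulating the modulus:
  Start with x ≡ 3 (mod 9).
  Combine with x ≡ 8 (mod 13): since gcd(9, 13) = 1, we get a unique residue mod 117.
    Write x = 3 + 9·t and substitute into x ≡ 8 (mod 13): 9·t ≡ 8 − 3 = 5 (mod 13).
    The inverse of 9 mod 13 is 3 (since 9·3 = 27 = 2·13 + 1), so t ≡ 3·5 = 15 ≡ 2 (mod 13).
    Then x = 3 + 9·2 = 21, valid modulo lcm(9, 13) = 117: x ≡ 21 (mod 117).
  Combine with x ≡ 1 (mod 5): since gcd(117, 5) = 1, we get a unique residue mod 585.
    Write x = 21 + 117·t and substitute into x ≡ 1 (mod 5): 117·t ≡ 1 − 21 = -20 (mod 5).
    Reduce coefficients mod 5: 2·t ≡ 0 (mod 5).
    The inverse of 2 mod 5 is 3 (since 2·3 = 6 = 1·5 + 1), so t ≡ 3·0 = 0 ≡ 0 (mod 5).
    Then x = 21 + 117·0 = 21, valid modulo lcm(117, 5) = 585: x ≡ 21 (mod 585).
Verify: 21 mod 9 = 3 ✓, 21 mod 13 = 8 ✓, 21 mod 5 = 1 ✓.

x ≡ 21 (mod 585).


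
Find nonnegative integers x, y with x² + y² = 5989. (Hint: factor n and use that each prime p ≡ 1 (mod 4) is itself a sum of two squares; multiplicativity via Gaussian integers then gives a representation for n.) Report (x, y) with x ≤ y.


Step 1: Factor n = 5989 = 53 · 113.
Step 2: Check the mod-4 condition on each prime factor: 53 ≡ 1 (mod 4), exponent 1; 113 ≡ 1 (mod 4), exponent 1.
All primes ≡ 3 (mod 4) appear to even exponent (or don't appear), so by the two-squares theorem n IS expressible as a sum of two squares.
Step 3: Build a representation. Here n = 53 · 113 is a product of primes ≡ 1 (mod 4). Each prime p ≡ 1 (mod 4) is itself a sum of two squares; find a² by testing p − a² for a perfect square:
  53: 53 − 1² = 52, 53 − 2² = 49 = 7² ⇒ 53 = 2² + 7².
  113: 113 − 1² = 112, 113 − 2² = 109, 113 − 3² = 104, 113 − 4² = 97, 113 − 5² = 88, 113 − 6² = 77, 113 − 7² = 64 = 8² ⇒ 113 = 7² + 8².
  Combine using the Brahmagupta–Fibonacci identity (a² + b²)(c² + d²) = (ac − bd)² + (ad + bc)² = (ac + bd)² + (ad − bc)²:
  53 · 113 = 5989: from (2² + 7²)(7² + 8²), take (2·7 − 7·8, 2·8 + 7·7) = (14 − 56, 16 + 49) = (-42, 65); dropping signs (only squares matter) gives (42, 65); check 42² + 65² = 1764 + 4225 = 5989 ✓.
Step 4: Order so x ≤ y and verify: 42² + 65² = 1764 + 4225 = 5989 = n. ✓

n = 5989 = 42² + 65² (one valid representation with x ≤ y).


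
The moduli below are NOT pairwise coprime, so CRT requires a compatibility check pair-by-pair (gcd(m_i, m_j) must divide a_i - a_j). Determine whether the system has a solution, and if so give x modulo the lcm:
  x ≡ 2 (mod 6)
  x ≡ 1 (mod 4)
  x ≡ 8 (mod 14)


Moduli 6, 4, 14 are not pairwise coprime, so CRT works modulo lcm(m_i) when all pairwise compatibility conditions hold.
Pairwise compatibility: gcd(m_i, m_j) must divide a_i - a_j for every pair.
Merge one congruence at a time:
  Start: x ≡ 2 (mod 6).
  Combine with x ≡ 1 (mod 4): gcd(6, 4) = 2, and 1 - 2 = -1 is NOT divisible by 2.
    ⇒ system is inconsistent (no integer solution).

No solution (the system is inconsistent).


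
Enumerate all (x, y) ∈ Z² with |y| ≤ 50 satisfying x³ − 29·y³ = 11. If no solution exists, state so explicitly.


The equation is x³ - 29y³ = 11. For fixed y, x³ = 29·y³ + 11, so a solution requires the RHS to be a perfect cube.
Strategy: iterate y from -50 to 50, compute RHS = 29·y³ + 11, and check whether it is a (positive or negative) perfect cube.
Check small values of y:
  y = 0: RHS = 11 is not a perfect cube.
  y = 1: RHS = 40 is not a perfect cube.
  y = -1: RHS = -18 is not a perfect cube.
  y = 2: RHS = 243 is not a perfect cube.
  y = -2: RHS = -221 is not a perfect cube.
  y = 3: RHS = 794 is not a perfect cube.
  y = -3: RHS = -772 is not a perfect cube.
Continuing the search up to |y| = 50 finds no solutions either.
No (x, y) in the scanned range satisfies the equation.

No integer solutions with |y| ≤ 50.


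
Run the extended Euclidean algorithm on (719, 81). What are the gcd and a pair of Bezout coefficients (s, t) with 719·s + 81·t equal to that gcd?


Euclidean algorithm on (719, 81) — divide until remainder is 0:
  719 = 8 · 81 + 71
  81 = 1 · 71 + 10
  71 = 7 · 10 + 1
  10 = 10 · 1 + 0
gcd(719, 81) = 1.
Track Bezout coefficients alongside the remainders: start with r₀ = 719 = a·1 + b·0 (s = 1, t = 0) and r₁ = 81 = a·0 + b·1 (s = 0, t = 1); each new remainder r_{k+1} = r_{k-1} − q_k·r_k inherits s_{k+1} = s_{k-1} − q_k·s_k, t_{k+1} = t_{k-1} − q_k·t_k, so r_k = a·s_k + b·t_k at every step:
  q = 8: r = 71, s = 1 − 8·0 = 1, t = 0 − 8·1 = -8  (check: 719·1 + 81·(-8) = 71)
  q = 1: r = 10, s = 0 − 1·1 = -1, t = 1 − 1·(-8) = 9  (check: 719·(-1) + 81·9 = 10)
  q = 7: r = 1, s = 1 − 7·(-1) = 8, t = -8 − 7·9 = -71  (check: 719·8 + 81·(-71) = 1)
The row with r = 1 (the gcd) gives the Bezout coefficients s = 8, t = -71.
Result: 719 · (8) + 81 · (-71) = 1.

gcd(719, 81) = 1; s = 8, t = -71 (check: 719·8 + 81·(-71) = 1).


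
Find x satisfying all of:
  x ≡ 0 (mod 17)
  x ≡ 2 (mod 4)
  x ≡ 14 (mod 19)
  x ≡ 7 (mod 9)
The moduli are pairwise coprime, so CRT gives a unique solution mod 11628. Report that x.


Product of moduli M = 17 · 4 · 19 · 9 = 11628.
Merge one congruence at a time:
  Start: x ≡ 0 (mod 17).
  Combine with x ≡ 2 (mod 4); new modulus lcm = 68.
    Write x = 0 + 17·t and substitute into x ≡ 2 (mod 4): 17·t ≡ 2 − 0 = 2 (mod 4).
    Reduce coefficients mod 4: 1·t ≡ 2 (mod 4).
    So t ≡ 2 (mod 4).
    Then x = 0 + 17·2 = 34, valid modulo lcm(17, 4) = 68: x ≡ 34 (mod 68).
  Combine with x ≡ 14 (mod 19); new modulus lcm = 1292.
    Write x = 34 + 68·t and substitute into x ≡ 14 (mod 19): 68·t ≡ 14 − 34 = -20 (mod 19).
    Reduce coefficients mod 19: 11·t ≡ 18 (mod 19).
    The inverse of 11 mod 19 is 7 (since 11·7 = 77 = 4·19 + 1), so t ≡ 7·18 = 126 ≡ 12 (mod 19).
    Then x = 34 + 68·12 = 850, valid modulo lcm(68, 19) = 1292: x ≡ 850 (mod 1292).
  Combine with x ≡ 7 (mod 9); new modulus lcm = 11628.
    Write x = 850 + 1292·t and substitute into x ≡ 7 (mod 9): 1292·t ≡ 7 − 850 = -843 (mod 9).
    Reduce coefficients mod 9: 5·t ≡ 3 (mod 9).
    The inverse of 5 mod 9 is 2 (since 5·2 = 10 = 1·9 + 1), so t ≡ 2·3 = 6 ≡ 6 (mod 9).
    Then x = 850 + 1292·6 = 8602, valid modulo lcm(1292, 9) = 11628: x ≡ 8602 (mod 11628).
Verify against each original: 8602 mod 17 = 0, 8602 mod 4 = 2, 8602 mod 19 = 14, 8602 mod 9 = 7.

x ≡ 8602 (mod 11628).


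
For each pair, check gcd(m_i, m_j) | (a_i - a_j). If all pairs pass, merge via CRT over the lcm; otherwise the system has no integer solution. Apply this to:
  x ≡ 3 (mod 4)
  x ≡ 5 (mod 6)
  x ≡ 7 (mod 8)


Moduli 4, 6, 8 are not pairwise coprime, so CRT works modulo lcm(m_i) when all pairwise compatibility conditions hold.
Pairwise compatibility: gcd(m_i, m_j) must divide a_i - a_j for every pair.
Merge one congruence at a time:
  Start: x ≡ 3 (mod 4).
  Combine with x ≡ 5 (mod 6): gcd(4, 6) = 2; 5 - 3 = 2, which IS divisible by 2, so compatible.
    Write x = 3 + 4·t and substitute into x ≡ 5 (mod 6): 4·t ≡ 5 − 3 = 2 (mod 6).
    Divide the congruence (and modulus) by g = 2: 2·t ≡ 1 (mod 3).
    The inverse of 2 mod 3 is 2 (since 2·2 = 4 = 1·3 + 1), so t ≡ 2·1 = 2 ≡ 2 (mod 3).
    Then x = 3 + 4·2 = 11, valid modulo lcm(4, 6) = 12: x ≡ 11 (mod 12).
  Combine with x ≡ 7 (mod 8): gcd(12, 8) = 4; 7 - 11 = -4, which IS divisible by 4, so compatible.
    Write x = 11 + 12·t and substitute into x ≡ 7 (mod 8): 12·t ≡ 7 − 11 = -4 (mod 8).
    Divide the congruence (and modulus) by g = 4: 3·t ≡ -1 (mod 2).
    Reduce coefficients mod 2: 1·t ≡ 1 (mod 2).
    So t ≡ 1 (mod 2).
    Then x = 11 + 12·1 = 23, valid modulo lcm(12, 8) = 24: x ≡ 23 (mod 24).
Verify: 23 mod 4 = 3, 23 mod 6 = 5, 23 mod 8 = 7.

x ≡ 23 (mod 24).


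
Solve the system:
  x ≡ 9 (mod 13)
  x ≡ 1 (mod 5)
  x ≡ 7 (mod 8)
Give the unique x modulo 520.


Moduli 13, 5, 8 are pairwise coprime; by CRT there is a unique solution modulo M = 13 · 5 · 8 = 520.
Solve pairwise, accumulating the modulus:
  Start with x ≡ 9 (mod 13).
  Combine with x ≡ 1 (mod 5): since gcd(13, 5) = 1, we get a unique residue mod 65.
    Write x = 9 + 13·t and substitute into x ≡ 1 (mod 5): 13·t ≡ 1 − 9 = -8 (mod 5).
    Reduce coefficients mod 5: 3·t ≡ 2 (mod 5).
    The inverse of 3 mod 5 is 2 (since 3·2 = 6 = 1·5 + 1), so t ≡ 2·2 = 4 ≡ 4 (mod 5).
    Then x = 9 + 13·4 = 61, valid modulo lcm(13, 5) = 65: x ≡ 61 (mod 65).
  Combine with x ≡ 7 (mod 8): since gcd(65, 8) = 1, we get a unique residue mod 520.
    Write x = 61 + 65·t and substitute into x ≡ 7 (mod 8): 65·t ≡ 7 − 61 = -54 (mod 8).
    Reduce coefficients mod 8: 1·t ≡ 2 (mod 8).
    So t ≡ 2 (mod 8).
    Then x = 61 + 65·2 = 191, valid modulo lcm(65, 8) = 520: x ≡ 191 (mod 520).
Verify: 191 mod 13 = 9 ✓, 191 mod 5 = 1 ✓, 191 mod 8 = 7 ✓.

x ≡ 191 (mod 520).


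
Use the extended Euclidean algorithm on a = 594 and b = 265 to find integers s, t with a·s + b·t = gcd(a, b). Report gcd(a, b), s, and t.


Euclidean algorithm on (594, 265) — divide until remainder is 0:
  594 = 2 · 265 + 64
  265 = 4 · 64 + 9
  64 = 7 · 9 + 1
  9 = 9 · 1 + 0
gcd(594, 265) = 1.
Track Bezout coefficients alongside the remainders: start with r₀ = 594 = a·1 + b·0 (s = 1, t = 0) and r₁ = 265 = a·0 + b·1 (s = 0, t = 1); each new remainder r_{k+1} = r_{k-1} − q_k·r_k inherits s_{k+1} = s_{k-1} − q_k·s_k, t_{k+1} = t_{k-1} − q_k·t_k, so r_k = a·s_k + b·t_k at every step:
  q = 2: r = 64, s = 1 − 2·0 = 1, t = 0 − 2·1 = -2  (check: 594·1 + 265·(-2) = 64)
  q = 4: r = 9, s = 0 − 4·1 = -4, t = 1 − 4·(-2) = 9  (check: 594·(-4) + 265·9 = 9)
  q = 7: r = 1, s = 1 − 7·(-4) = 29, t = -2 − 7·9 = -65  (check: 594·29 + 265·(-65) = 1)
The row with r = 1 (the gcd) gives the Bezout coefficients s = 29, t = -65.
Result: 594 · (29) + 265 · (-65) = 1.

gcd(594, 265) = 1; s = 29, t = -65 (check: 594·29 + 265·(-65) = 1).


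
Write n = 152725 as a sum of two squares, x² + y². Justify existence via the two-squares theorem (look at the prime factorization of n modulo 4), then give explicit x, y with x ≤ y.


Step 1: Factor n = 152725 = 5^2 · 41 · 149.
Step 2: Check the mod-4 condition on each prime factor: 5 ≡ 1 (mod 4), exponent 2; 41 ≡ 1 (mod 4), exponent 1; 149 ≡ 1 (mod 4), exponent 1.
All primes ≡ 3 (mod 4) appear to even exponent (or don't appear), so by the two-squares theorem n IS expressible as a sum of two squares.
Step 3: Build a representation. Group n = k² · m with k = 5 and m = 41 · 149 = 6109 (a product of primes ≡ 1 (mod 4)); a representation of m scales to one of n via (k·x)² + (k·y)² = k²(x² + y²). Each prime p ≡ 1 (mod 4) is itself a sum of two squares; find a² by testing p − a² for a perfect square:
  41: 41 − 1² = 40, 41 − 2² = 37, 41 − 3² = 32, 41 − 4² = 25 = 5² ⇒ 41 = 4² + 5².
  149: 149 − 1² = 148, 149 − 2² = 145, 149 − 3² = 140, 149 − 4² = 133, 149 − 5² = 124, 149 − 6² = 113, 149 − 7² = 100 = 10² ⇒ 149 = 7² + 10².
  Combine using the Brahmagupta–Fibonacci identity (a² + b²)(c² + d²) = (ac − bd)² + (ad + bc)² = (ac + bd)² + (ad − bc)²:
  41 · 149 = 6109: from (4² + 5²)(7² + 10²), take (4·7 − 5·10, 4·10 + 5·7) = (28 − 50, 40 + 35) = (-22, 75); dropping signs (only squares matter) gives (22, 75); check 22² + 75² = 484 + 5625 = 6109 ✓.
  Scale by k = 5: (5·22, 5·75) = (110, 375).
Step 4: Order so x ≤ y and verify: 110² + 375² = 12100 + 140625 = 152725 = n. ✓

n = 152725 = 110² + 375² (one valid representation with x ≤ y).


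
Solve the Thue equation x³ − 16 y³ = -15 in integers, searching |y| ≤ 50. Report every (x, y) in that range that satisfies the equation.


The equation is x³ - 16y³ = -15. For fixed y, x³ = 16·y³ − 15, so a solution requires the RHS to be a perfect cube.
Strategy: iterate y from -50 to 50, compute RHS = 16·y³ − 15, and check whether it is a (positive or negative) perfect cube.
Check small values of y:
  y = 0: RHS = -15 is not a perfect cube.
  y = 1: RHS = 1 = (1)³ ⇒ x = 1 works.
  y = -1: RHS = -31 is not a perfect cube.
  y = 2: RHS = 113 is not a perfect cube.
  y = -2: RHS = -143 is not a perfect cube.
  y = 3: RHS = 417 is not a perfect cube.
  y = -3: RHS = -447 is not a perfect cube.
Continuing the search up to |y| = 50 finds no further solutions beyond those listed.
Collected solutions: (1, 1).

Solutions (with |y| ≤ 50): (1, 1).


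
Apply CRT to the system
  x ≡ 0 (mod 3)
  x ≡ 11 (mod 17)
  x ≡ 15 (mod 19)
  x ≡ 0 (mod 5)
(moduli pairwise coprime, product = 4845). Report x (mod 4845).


Product of moduli M = 3 · 17 · 19 · 5 = 4845.
Merge one congruence at a time:
  Start: x ≡ 0 (mod 3).
  Combine with x ≡ 11 (mod 17); new modulus lcm = 51.
    Write x = 0 + 3·t and substitute into x ≡ 11 (mod 17): 3·t ≡ 11 − 0 = 11 (mod 17).
    The inverse of 3 mod 17 is 6 (since 3·6 = 18 = 1·17 + 1), so t ≡ 6·11 = 66 ≡ 15 (mod 17).
    Then x = 0 + 3·15 = 45, valid modulo lcm(3, 17) = 51: x ≡ 45 (mod 51).
  Combine with x ≡ 15 (mod 19); new modulus lcm = 969.
    Write x = 45 + 51·t and substitute into x ≡ 15 (mod 19): 51·t ≡ 15 − 45 = -30 (mod 19).
    Reduce coefficients mod 19: 13·t ≡ 8 (mod 19).
    The inverse of 13 mod 19 is 3 (since 13·3 = 39 = 2·19 + 1), so t ≡ 3·8 = 24 ≡ 5 (mod 19).
    Then x = 45 + 51·5 = 300, valid modulo lcm(51, 19) = 969: x ≡ 300 (mod 969).
  Combine with x ≡ 0 (mod 5); new modulus lcm = 4845.
    Write x = 300 + 969·t and substitute into x ≡ 0 (mod 5): 969·t ≡ 0 − 300 = -300 (mod 5).
    Reduce coefficients mod 5: 4·t ≡ 0 (mod 5).
    The inverse of 4 mod 5 is 4 (since 4·4 = 16 = 3·5 + 1), so t ≡ 4·0 = 0 ≡ 0 (mod 5).
    Then x = 300 + 969·0 = 300, valid modulo lcm(969, 5) = 4845: x ≡ 300 (mod 4845).
Verify against each original: 300 mod 3 = 0, 300 mod 17 = 11, 300 mod 19 = 15, 300 mod 5 = 0.

x ≡ 300 (mod 4845).


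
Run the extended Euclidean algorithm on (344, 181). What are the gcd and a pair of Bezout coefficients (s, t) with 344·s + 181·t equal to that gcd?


Euclidean algorithm on (344, 181) — divide until remainder is 0:
  344 = 1 · 181 + 163
  181 = 1 · 163 + 18
  163 = 9 · 18 + 1
  18 = 18 · 1 + 0
gcd(344, 181) = 1.
Track Bezout coefficients alongside the remainders: start with r₀ = 344 = a·1 + b·0 (s = 1, t = 0) and r₁ = 181 = a·0 + b·1 (s = 0, t = 1); each new remainder r_{k+1} = r_{k-1} − q_k·r_k inherits s_{k+1} = s_{k-1} − q_k·s_k, t_{k+1} = t_{k-1} − q_k·t_k, so r_k = a·s_k + b·t_k at every step:
  q = 1: r = 163, s = 1 − 1·0 = 1, t = 0 − 1·1 = -1  (check: 344·1 + 181·(-1) = 163)
  q = 1: r = 18, s = 0 − 1·1 = -1, t = 1 − 1·(-1) = 2  (check: 344·(-1) + 181·2 = 18)
  q = 9: r = 1, s = 1 − 9·(-1) = 10, t = -1 − 9·2 = -19  (check: 344·10 + 181·(-19) = 1)
The row with r = 1 (the gcd) gives the Bezout coefficients s = 10, t = -19.
Result: 344 · (10) + 181 · (-19) = 1.

gcd(344, 181) = 1; s = 10, t = -19 (check: 344·10 + 181·(-19) = 1).


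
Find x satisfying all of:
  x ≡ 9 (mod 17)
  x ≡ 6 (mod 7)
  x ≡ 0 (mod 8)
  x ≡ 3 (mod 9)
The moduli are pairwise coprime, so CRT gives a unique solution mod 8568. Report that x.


Product of moduli M = 17 · 7 · 8 · 9 = 8568.
Merge one congruence at a time:
  Start: x ≡ 9 (mod 17).
  Combine with x ≡ 6 (mod 7); new modulus lcm = 119.
    Write x = 9 + 17·t and substitute into x ≡ 6 (mod 7): 17·t ≡ 6 − 9 = -3 (mod 7).
    Reduce coefficients mod 7: 3·t ≡ 4 (mod 7).
    The inverse of 3 mod 7 is 5 (since 3·5 = 15 = 2·7 + 1), so t ≡ 5·4 = 20 ≡ 6 (mod 7).
    Then x = 9 + 17·6 = 111, valid modulo lcm(17, 7) = 119: x ≡ 111 (mod 119).
  Combine with x ≡ 0 (mod 8); new modulus lcm = 952.
    Write x = 111 + 119·t and substitute into x ≡ 0 (mod 8): 119·t ≡ 0 − 111 = -111 (mod 8).
    Reduce coefficients mod 8: 7·t ≡ 1 (mod 8).
    The inverse of 7 mod 8 is 7 (since 7·7 = 49 = 6·8 + 1), so t ≡ 7·1 = 7 ≡ 7 (mod 8).
    Then x = 111 + 119·7 = 944, valid modulo lcm(119, 8) = 952: x ≡ 944 (mod 952).
  Combine with x ≡ 3 (mod 9); new modulus lcm = 8568.
    Write x = 944 + 952·t and substitute into x ≡ 3 (mod 9): 952·t ≡ 3 − 944 = -941 (mod 9).
    Reduce coefficients mod 9: 7·t ≡ 4 (mod 9).
    The inverse of 7 mod 9 is 4 (since 7·4 = 28 = 3·9 + 1), so t ≡ 4·4 = 16 ≡ 7 (mod 9).
    Then x = 944 + 952·7 = 7608, valid modulo lcm(952, 9) = 8568: x ≡ 7608 (mod 8568).
Verify against each original: 7608 mod 17 = 9, 7608 mod 7 = 6, 7608 mod 8 = 0, 7608 mod 9 = 3.

x ≡ 7608 (mod 8568).


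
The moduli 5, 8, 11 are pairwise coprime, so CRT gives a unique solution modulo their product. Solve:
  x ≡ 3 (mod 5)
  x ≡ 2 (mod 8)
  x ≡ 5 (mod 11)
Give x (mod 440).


Moduli 5, 8, 11 are pairwise coprime; by CRT there is a unique solution modulo M = 5 · 8 · 11 = 440.
Solve pairwise, accumulating the modulus:
  Start with x ≡ 3 (mod 5).
  Combine with x ≡ 2 (mod 8): since gcd(5, 8) = 1, we get a unique residue mod 40.
    Write x = 3 + 5·t and substitute into x ≡ 2 (mod 8): 5·t ≡ 2 − 3 = -1 (mod 8).
    Reduce coefficients mod 8: 5·t ≡ 7 (mod 8).
    The inverse of 5 mod 8 is 5 (since 5·5 = 25 = 3·8 + 1), so t ≡ 5·7 = 35 ≡ 3 (mod 8).
    Then x = 3 + 5·3 = 18, valid modulo lcm(5, 8) = 40: x ≡ 18 (mod 40).
  Combine with x ≡ 5 (mod 11): since gcd(40, 11) = 1, we get a unique residue mod 440.
    Write x = 18 + 40·t and substitute into x ≡ 5 (mod 11): 40·t ≡ 5 − 18 = -13 (mod 11).
    Reduce coefficients mod 11: 7·t ≡ 9 (mod 11).
    The inverse of 7 mod 11 is 8 (since 7·8 = 56 = 5·11 + 1), so t ≡ 8·9 = 72 ≡ 6 (mod 11).
    Then x = 18 + 40·6 = 258, valid modulo lcm(40, 11) = 440: x ≡ 258 (mod 440).
Verify: 258 mod 5 = 3 ✓, 258 mod 8 = 2 ✓, 258 mod 11 = 5 ✓.

x ≡ 258 (mod 440).


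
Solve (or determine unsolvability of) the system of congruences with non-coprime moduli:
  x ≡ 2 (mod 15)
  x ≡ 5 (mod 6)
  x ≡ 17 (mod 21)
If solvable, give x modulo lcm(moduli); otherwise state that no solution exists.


Moduli 15, 6, 21 are not pairwise coprime, so CRT works modulo lcm(m_i) when all pairwise compatibility conditions hold.
Pairwise compatibility: gcd(m_i, m_j) must divide a_i - a_j for every pair.
Merge one congruence at a time:
  Start: x ≡ 2 (mod 15).
  Combine with x ≡ 5 (mod 6): gcd(15, 6) = 3; 5 - 2 = 3, which IS divisible by 3, so compatible.
    Write x = 2 + 15·t and substitute into x ≡ 5 (mod 6): 15·t ≡ 5 − 2 = 3 (mod 6).
    Divide the congruence (and modulus) by g = 3: 5·t ≡ 1 (mod 2).
    Reduce coefficients mod 2: 1·t ≡ 1 (mod 2).
    So t ≡ 1 (mod 2).
    Then x = 2 + 15·1 = 17, valid modulo lcm(15, 6) = 30: x ≡ 17 (mod 30).
  Combine with x ≡ 17 (mod 21): gcd(30, 21) = 3; 17 - 17 = 0, which IS divisible by 3, so compatible.
    Write x = 17 + 30·t and substitute into x ≡ 17 (mod 21): 30·t ≡ 17 − 17 = 0 (mod 21).
    Divide the congruence (and modulus) by g = 3: 10·t ≡ 0 (mod 7).
    Reduce coefficients mod 7: 3·t ≡ 0 (mod 7).
    The inverse of 3 mod 7 is 5 (since 3·5 = 15 = 2·7 + 1), so t ≡ 5·0 = 0 ≡ 0 (mod 7).
    Then x = 17 + 30·0 = 17, valid modulo lcm(30, 21) = 210: x ≡ 17 (mod 210).
Verify: 17 mod 15 = 2, 17 mod 6 = 5, 17 mod 21 = 17.

x ≡ 17 (mod 210).


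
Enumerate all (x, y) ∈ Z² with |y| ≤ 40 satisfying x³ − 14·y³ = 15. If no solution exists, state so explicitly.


The equation is x³ - 14y³ = 15. For fixed y, x³ = 14·y³ + 15, so a solution requires the RHS to be a perfect cube.
Strategy: iterate y from -40 to 40, compute RHS = 14·y³ + 15, and check whether it is a (positive or negative) perfect cube.
Check small values of y:
  y = 0: RHS = 15 is not a perfect cube.
  y = 1: RHS = 29 is not a perfect cube.
  y = -1: RHS = 1 = (1)³ ⇒ x = 1 works.
  y = 2: RHS = 127 is not a perfect cube.
  y = -2: RHS = -97 is not a perfect cube.
  y = 3: RHS = 393 is not a perfect cube.
  y = -3: RHS = -363 is not a perfect cube.
Continuing the search up to |y| = 40 finds no further solutions beyond those listed.
Collected solutions: (1, -1).

Solutions (with |y| ≤ 40): (1, -1).


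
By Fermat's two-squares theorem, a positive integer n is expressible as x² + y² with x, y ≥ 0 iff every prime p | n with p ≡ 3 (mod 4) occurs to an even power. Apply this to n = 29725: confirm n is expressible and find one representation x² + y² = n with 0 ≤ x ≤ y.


Step 1: Factor n = 29725 = 5^2 · 29 · 41.
Step 2: Check the mod-4 condition on each prime factor: 5 ≡ 1 (mod 4), exponent 2; 29 ≡ 1 (mod 4), exponent 1; 41 ≡ 1 (mod 4), exponent 1.
All primes ≡ 3 (mod 4) appear to even exponent (or don't appear), so by the two-squares theorem n IS expressible as a sum of two squares.
Step 3: Build a representation. Group n = k² · m with k = 5 and m = 29 · 41 = 1189 (a product of primes ≡ 1 (mod 4)); a representation of m scales to one of n via (k·x)² + (k·y)² = k²(x² + y²). Each prime p ≡ 1 (mod 4) is itself a sum of two squares; find a² by testing p − a² for a perfect square:
  29: 29 − 1² = 28, 29 − 2² = 25 = 5² ⇒ 29 = 2² + 5².
  41: 41 − 1² = 40, 41 − 2² = 37, 41 − 3² = 32, 41 − 4² = 25 = 5² ⇒ 41 = 4² + 5².
  Combine using the Brahmagupta–Fibonacci identity (a² + b²)(c² + d²) = (ac − bd)² + (ad + bc)² = (ac + bd)² + (ad − bc)²:
  29 · 41 = 1189: from (2² + 5²)(4² + 5²), take (2·4 − 5·5, 2·5 + 5·4) = (8 − 25, 10 + 20) = (-17, 30); dropping signs (only squares matter) gives (17, 30); check 17² + 30² = 289 + 900 = 1189 ✓.
  Scale by k = 5: (5·17, 5·30) = (85, 150).
Step 4: Order so x ≤ y and verify: 85² + 150² = 7225 + 22500 = 29725 = n. ✓

n = 29725 = 85² + 150² (one valid representation with x ≤ y).


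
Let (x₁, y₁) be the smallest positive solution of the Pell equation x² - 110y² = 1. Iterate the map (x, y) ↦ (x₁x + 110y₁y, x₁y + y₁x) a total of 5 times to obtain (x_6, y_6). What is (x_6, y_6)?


Step 1: Find the fundamental solution (x₁, y₁) of x² - 110y² = 1.
  Expand √110 as a continued fraction. a₀ = ⌊√110⌋ = 10; iterate m_{k+1} = d_k·a_k − m_k, d_{k+1} = (110 − m_{k+1}²)/d_k, a_{k+1} = ⌊(a₀ + m_{k+1})/d_{k+1}⌋ (starting m₀ = 0, d₀ = 1), with convergents p_k = a_k·p_{k-1} + p_{k-2}, q_k = a_k·q_{k-1} + q_{k-2} (p₋₁ = 1, q₋₁ = 0):
  k = 0: a₀ = 10; p₀/q₀ = 10/1; p₀² − 110·q₀² = 100 − 110 = -10.
  k = 1: m = 10, d = 10, a = ⌊(10 + 10)/10⌋ = 2; p/q = (2·10 + 1)/(2·1 + 0) = 21/2; p² − 110·q² = 441 − 440 = 1.
  The first convergent with p² − 110·q² = 1 gives the fundamental solution (x₁, y₁) = (21, 2).
Step 2: Apply the recurrence (x_{n+1}, y_{n+1}) = (x₁x_n + 110y₁y_n, x₁y_n + y₁x_n) repeatedly.
  From (x_1, y_1) = (21, 2): x_2 = 21·21 + 110·2·2 = 881; y_2 = 21·2 + 2·21 = 84.
  From (x_2, y_2) = (881, 84): x_3 = 21·881 + 110·2·84 = 36981; y_3 = 21·84 + 2·881 = 3526.
  From (x_3, y_3) = (36981, 3526): x_4 = 21·36981 + 110·2·3526 = 1552321; y_4 = 21·3526 + 2·36981 = 148008.
  From (x_4, y_4) = (1552321, 148008): x_5 = 21·1552321 + 110·2·148008 = 65160501; y_5 = 21·148008 + 2·1552321 = 6212810.
  From (x_5, y_5) = (65160501, 6212810): x_6 = 21·65160501 + 110·2·6212810 = 2735188721; y_6 = 21·6212810 + 2·65160501 = 260790012.
Step 3: Verify x_6² - 110·y_6² = 7481257339485615841 - 7481257339485615840 = 1 (should be 1). ✓

(x_1, y_1) = (21, 2); (x_6, y_6) = (2735188721, 260790012).


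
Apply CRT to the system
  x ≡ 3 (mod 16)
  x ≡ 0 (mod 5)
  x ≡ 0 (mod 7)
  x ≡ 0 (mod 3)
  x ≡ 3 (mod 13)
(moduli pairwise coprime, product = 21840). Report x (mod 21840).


Product of moduli M = 16 · 5 · 7 · 3 · 13 = 21840.
Merge one congruence at a time:
  Start: x ≡ 3 (mod 16).
  Combine with x ≡ 0 (mod 5); new modulus lcm = 80.
    Write x = 3 + 16·t and substitute into x ≡ 0 (mod 5): 16·t ≡ 0 − 3 = -3 (mod 5).
    Reduce coefficients mod 5: 1·t ≡ 2 (mod 5).
    So t ≡ 2 (mod 5).
    Then x = 3 + 16·2 = 35, valid modulo lcm(16, 5) = 80: x ≡ 35 (mod 80).
  Combine with x ≡ 0 (mod 7); new modulus lcm = 560.
    Write x = 35 + 80·t and substitute into x ≡ 0 (mod 7): 80·t ≡ 0 − 35 = -35 (mod 7).
    Reduce coefficients mod 7: 3·t ≡ 0 (mod 7).
    The inverse of 3 mod 7 is 5 (since 3·5 = 15 = 2·7 + 1), so t ≡ 5·0 = 0 ≡ 0 (mod 7).
    Then x = 35 + 80·0 = 35, valid modulo lcm(80, 7) = 560: x ≡ 35 (mod 560).
  Combine with x ≡ 0 (mod 3); new modulus lcm = 1680.
    Write x = 35 + 560·t and substitute into x ≡ 0 (mod 3): 560·t ≡ 0 − 35 = -35 (mod 3).
    Reduce coefficients mod 3: 2·t ≡ 1 (mod 3).
    The inverse of 2 mod 3 is 2 (since 2·2 = 4 = 1·3 + 1), so t ≡ 2·1 = 2 ≡ 2 (mod 3).
    Then x = 35 + 560·2 = 1155, valid modulo lcm(560, 3) = 1680: x ≡ 1155 (mod 1680).
  Combine with x ≡ 3 (mod 13); new modulus lcm = 21840.
    Write x = 1155 + 1680·t and substitute into x ≡ 3 (mod 13): 1680·t ≡ 3 − 1155 = -1152 (mod 13).
    Reduce coefficients mod 13: 3·t ≡ 5 (mod 13).
    The inverse of 3 mod 13 is 9 (since 3·9 = 27 = 2·13 + 1), so t ≡ 9·5 = 45 ≡ 6 (mod 13).
    Then x = 1155 + 1680·6 = 11235, valid modulo lcm(1680, 13) = 21840: x ≡ 11235 (mod 21840).
Verify against each original: 11235 mod 16 = 3, 11235 mod 5 = 0, 11235 mod 7 = 0, 11235 mod 3 = 0, 11235 mod 13 = 3.

x ≡ 11235 (mod 21840).


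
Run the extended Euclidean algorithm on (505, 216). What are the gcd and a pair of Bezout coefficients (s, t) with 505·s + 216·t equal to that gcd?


Euclidean algorithm on (505, 216) — divide until remainder is 0:
  505 = 2 · 216 + 73
  216 = 2 · 73 + 70
  73 = 1 · 70 + 3
  70 = 23 · 3 + 1
  3 = 3 · 1 + 0
gcd(505, 216) = 1.
Track Bezout coefficients alongside the remainders: start with r₀ = 505 = a·1 + b·0 (s = 1, t = 0) and r₁ = 216 = a·0 + b·1 (s = 0, t = 1); each new remainder r_{k+1} = r_{k-1} − q_k·r_k inherits s_{k+1} = s_{k-1} − q_k·s_k, t_{k+1} = t_{k-1} − q_k·t_k, so r_k = a·s_k + b·t_k at every step:
  q = 2: r = 73, s = 1 − 2·0 = 1, t = 0 − 2·1 = -2  (check: 505·1 + 216·(-2) = 73)
  q = 2: r = 70, s = 0 − 2·1 = -2, t = 1 − 2·(-2) = 5  (check: 505·(-2) + 216·5 = 70)
  q = 1: r = 3, s = 1 − 1·(-2) = 3, t = -2 − 1·5 = -7  (check: 505·3 + 216·(-7) = 3)
  q = 23: r = 1, s = -2 − 23·3 = -71, t = 5 − 23·(-7) = 166  (check: 505·(-71) + 216·166 = 1)
The row with r = 1 (the gcd) gives the Bezout coefficients s = -71, t = 166.
Result: 505 · (-71) + 216 · (166) = 1.

gcd(505, 216) = 1; s = -71, t = 166 (check: 505·(-71) + 216·166 = 1).


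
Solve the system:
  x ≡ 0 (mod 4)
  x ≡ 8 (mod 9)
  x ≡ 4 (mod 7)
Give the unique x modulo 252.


Moduli 4, 9, 7 are pairwise coprime; by CRT there is a unique solution modulo M = 4 · 9 · 7 = 252.
Solve pairwise, accumulating the modulus:
  Start with x ≡ 0 (mod 4).
  Combine with x ≡ 8 (mod 9): since gcd(4, 9) = 1, we get a unique residue mod 36.
    Write x = 0 + 4·t and substitute into x ≡ 8 (mod 9): 4·t ≡ 8 − 0 = 8 (mod 9).
    The inverse of 4 mod 9 is 7 (since 4·7 = 28 = 3·9 + 1), so t ≡ 7·8 = 56 ≡ 2 (mod 9).
    Then x = 0 + 4·2 = 8, valid modulo lcm(4, 9) = 36: x ≡ 8 (mod 36).
  Combine with x ≡ 4 (mod 7): since gcd(36, 7) = 1, we get a unique residue mod 252.
    Write x = 8 + 36·t and substitute into x ≡ 4 (mod 7): 36·t ≡ 4 − 8 = -4 (mod 7).
    Reduce coefficients mod 7: 1·t ≡ 3 (mod 7).
    So t ≡ 3 (mod 7).
    Then x = 8 + 36·3 = 116, valid modulo lcm(36, 7) = 252: x ≡ 116 (mod 252).
Verify: 116 mod 4 = 0 ✓, 116 mod 9 = 8 ✓, 116 mod 7 = 4 ✓.

x ≡ 116 (mod 252).


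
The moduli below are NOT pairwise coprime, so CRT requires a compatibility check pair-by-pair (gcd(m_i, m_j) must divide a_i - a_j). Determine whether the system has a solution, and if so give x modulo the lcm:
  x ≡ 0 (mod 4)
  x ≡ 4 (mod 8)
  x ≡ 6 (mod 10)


Moduli 4, 8, 10 are not pairwise coprime, so CRT works modulo lcm(m_i) when all pairwise compatibility conditions hold.
Pairwise compatibility: gcd(m_i, m_j) must divide a_i - a_j for every pair.
Merge one congruence at a time:
  Start: x ≡ 0 (mod 4).
  Combine with x ≡ 4 (mod 8): gcd(4, 8) = 4; 4 - 0 = 4, which IS divisible by 4, so compatible.
    Write x = 0 + 4·t and substitute into x ≡ 4 (mod 8): 4·t ≡ 4 − 0 = 4 (mod 8).
    Divide the congruence (and modulus) by g = 4: 1·t ≡ 1 (mod 2).
    So t ≡ 1 (mod 2).
    Then x = 0 + 4·1 = 4, valid modulo lcm(4, 8) = 8: x ≡ 4 (mod 8).
  Combine with x ≡ 6 (mod 10): gcd(8, 10) = 2; 6 - 4 = 2, which IS divisible by 2, so compatible.
    Write x = 4 + 8·t and substitute into x ≡ 6 (mod 10): 8·t ≡ 6 − 4 = 2 (mod 10).
    Divide the congruence (and modulus) by g = 2: 4·t ≡ 1 (mod 5).
    The inverse of 4 mod 5 is 4 (since 4·4 = 16 = 3·5 + 1), so t ≡ 4·1 = 4 ≡ 4 (mod 5).
    Then x = 4 + 8·4 = 36, valid modulo lcm(8, 10) = 40: x ≡ 36 (mod 40).
Verify: 36 mod 4 = 0, 36 mod 8 = 4, 36 mod 10 = 6.

x ≡ 36 (mod 40).


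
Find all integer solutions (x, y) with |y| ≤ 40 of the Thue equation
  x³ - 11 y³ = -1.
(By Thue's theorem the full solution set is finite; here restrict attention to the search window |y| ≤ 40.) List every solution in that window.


The equation is x³ - 11y³ = -1. For fixed y, x³ = 11·y³ − 1, so a solution requires the RHS to be a perfect cube.
Strategy: iterate y from -40 to 40, compute RHS = 11·y³ − 1, and check whether it is a (positive or negative) perfect cube.
Check small values of y:
  y = 0: RHS = -1 = (-1)³ ⇒ x = -1 works.
  y = 1: RHS = 10 is not a perfect cube.
  y = -1: RHS = -12 is not a perfect cube.
  y = 2: RHS = 87 is not a perfect cube.
  y = -2: RHS = -89 is not a perfect cube.
  y = 3: RHS = 296 is not a perfect cube.
  y = -3: RHS = -298 is not a perfect cube.
Continuing the search up to |y| = 40 finds no further solutions beyond those listed.
Collected solutions: (-1, 0).

Solutions (with |y| ≤ 40): (-1, 0).


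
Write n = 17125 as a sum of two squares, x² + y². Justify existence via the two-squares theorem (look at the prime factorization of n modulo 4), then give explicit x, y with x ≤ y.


Step 1: Factor n = 17125 = 5^3 · 137.
Step 2: Check the mod-4 condition on each prime factor: 5 ≡ 1 (mod 4), exponent 3; 137 ≡ 1 (mod 4), exponent 1.
All primes ≡ 3 (mod 4) appear to even exponent (or don't appear), so by the two-squares theorem n IS expressible as a sum of two squares.
Step 3: Build a representation. Group n = k² · m with k = 5 and m = 5 · 137 = 685 (a product of primes ≡ 1 (mod 4)); a representation of m scales to one of n via (k·x)² + (k·y)² = k²(x² + y²). Each prime p ≡ 1 (mod 4) is itself a sum of two squares; find a² by testing p − a² for a perfect square:
  5: 5 − 1² = 4 = 2² ⇒ 5 = 1² + 2².
  137: 137 − 1² = 136, 137 − 2² = 133, 137 − 3² = 128, 137 − 4² = 121 = 11² ⇒ 137 = 4² + 11².
  Combine using the Brahmagupta–Fibonacci identity (a² + b²)(c² + d²) = (ac − bd)² + (ad + bc)² = (ac + bd)² + (ad − bc)²:
  5 · 137 = 685: from (1² + 2²)(4² + 11²), take (1·4 − 2·11, 1·11 + 2·4) = (4 − 22, 11 + 8) = (-18, 19); dropping signs (only squares matter) gives (18, 19); check 18² + 19² = 324 + 361 = 685 ✓.
  Scale by k = 5: (5·18, 5·19) = (90, 95).
Step 4: Order so x ≤ y and verify: 90² + 95² = 8100 + 9025 = 17125 = n. ✓

n = 17125 = 90² + 95² (one valid representation with x ≤ y).


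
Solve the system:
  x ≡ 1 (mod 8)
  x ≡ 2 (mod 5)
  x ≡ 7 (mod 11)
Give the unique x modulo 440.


Moduli 8, 5, 11 are pairwise coprime; by CRT there is a unique solution modulo M = 8 · 5 · 11 = 440.
Solve pairwise, accumulating the modulus:
  Start with x ≡ 1 (mod 8).
  Combine with x ≡ 2 (mod 5): since gcd(8, 5) = 1, we get a unique residue mod 40.
    Write x = 1 + 8·t and substitute into x ≡ 2 (mod 5): 8·t ≡ 2 − 1 = 1 (mod 5).
    Reduce coefficients mod 5: 3·t ≡ 1 (mod 5).
    The inverse of 3 mod 5 is 2 (since 3·2 = 6 = 1·5 + 1), so t ≡ 2·1 = 2 ≡ 2 (mod 5).
    Then x = 1 + 8·2 = 17, valid modulo lcm(8, 5) = 40: x ≡ 17 (mod 40).
  Combine with x ≡ 7 (mod 11): since gcd(40, 11) = 1, we get a unique residue mod 440.
    Write x = 17 + 40·t and substitute into x ≡ 7 (mod 11): 40·t ≡ 7 − 17 = -10 (mod 11).
    Reduce coefficients mod 11: 7·t ≡ 1 (mod 11).
    The inverse of 7 mod 11 is 8 (since 7·8 = 56 = 5·11 + 1), so t ≡ 8·1 = 8 ≡ 8 (mod 11).
    Then x = 17 + 40·8 = 337, valid modulo lcm(40, 11) = 440: x ≡ 337 (mod 440).
Verify: 337 mod 8 = 1 ✓, 337 mod 5 = 2 ✓, 337 mod 11 = 7 ✓.

x ≡ 337 (mod 440).


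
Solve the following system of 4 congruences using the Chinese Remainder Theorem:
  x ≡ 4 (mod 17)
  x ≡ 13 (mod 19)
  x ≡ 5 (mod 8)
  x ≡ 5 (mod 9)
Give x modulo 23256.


Product of moduli M = 17 · 19 · 8 · 9 = 23256.
Merge one congruence at a time:
  Start: x ≡ 4 (mod 17).
  Combine with x ≡ 13 (mod 19); new modulus lcm = 323.
    Write x = 4 + 17·t and substitute into x ≡ 13 (mod 19): 17·t ≡ 13 − 4 = 9 (mod 19).
    The inverse of 17 mod 19 is 9 (since 17·9 = 153 = 8·19 + 1), so t ≡ 9·9 = 81 ≡ 5 (mod 19).
    Then x = 4 + 17·5 = 89, valid modulo lcm(17, 19) = 323: x ≡ 89 (mod 323).
  Combine with x ≡ 5 (mod 8); new modulus lcm = 2584.
    Write x = 89 + 323·t and substitute into x ≡ 5 (mod 8): 323·t ≡ 5 − 89 = -84 (mod 8).
    Reduce coefficients mod 8: 3·t ≡ 4 (mod 8).
    The inverse of 3 mod 8 is 3 (since 3·3 = 9 = 1·8 + 1), so t ≡ 3·4 = 12 ≡ 4 (mod 8).
    Then x = 89 + 323·4 = 1381, valid modulo lcm(323, 8) = 2584: x ≡ 1381 (mod 2584).
  Combine with x ≡ 5 (mod 9); new modulus lcm = 23256.
    Write x = 1381 + 2584·t and substitute into x ≡ 5 (mod 9): 2584·t ≡ 5 − 1381 = -1376 (mod 9).
    Reduce coefficients mod 9: 1·t ≡ 1 (mod 9).
    So t ≡ 1 (mod 9).
    Then x = 1381 + 2584·1 = 3965, valid modulo lcm(2584, 9) = 23256: x ≡ 3965 (mod 23256).
Verify against each original: 3965 mod 17 = 4, 3965 mod 19 = 13, 3965 mod 8 = 5, 3965 mod 9 = 5.

x ≡ 3965 (mod 23256).


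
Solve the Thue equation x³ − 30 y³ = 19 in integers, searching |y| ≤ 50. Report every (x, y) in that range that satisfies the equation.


The equation is x³ - 30y³ = 19. For fixed y, x³ = 30·y³ + 19, so a solution requires the RHS to be a perfect cube.
Strategy: iterate y from -50 to 50, compute RHS = 30·y³ + 19, and check whether it is a (positive or negative) perfect cube.
Check small values of y:
  y = 0: RHS = 19 is not a perfect cube.
  y = 1: RHS = 49 is not a perfect cube.
  y = -1: RHS = -11 is not a perfect cube.
  y = 2: RHS = 259 is not a perfect cube.
  y = -2: RHS = -221 is not a perfect cube.
  y = 3: RHS = 829 is not a perfect cube.
  y = -3: RHS = -791 is not a perfect cube.
Continuing the search up to |y| = 50 finds no solutions either.
No (x, y) in the scanned range satisfies the equation.

No integer solutions with |y| ≤ 50.
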